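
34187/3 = 34187/3 = 11395.67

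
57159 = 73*783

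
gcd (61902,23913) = 9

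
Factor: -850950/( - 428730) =3^1*5^1*61^1*461^( - 1) = 915/461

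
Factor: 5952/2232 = 8/3 = 2^3*3^ ( - 1)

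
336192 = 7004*48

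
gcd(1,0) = 1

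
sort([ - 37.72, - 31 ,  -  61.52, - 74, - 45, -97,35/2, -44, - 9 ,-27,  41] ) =[ - 97, - 74, -61.52,- 45,-44, - 37.72 ,- 31, - 27, - 9, 35/2, 41]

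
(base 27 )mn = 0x269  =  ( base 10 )617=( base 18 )1G5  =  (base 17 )225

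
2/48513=2/48513 = 0.00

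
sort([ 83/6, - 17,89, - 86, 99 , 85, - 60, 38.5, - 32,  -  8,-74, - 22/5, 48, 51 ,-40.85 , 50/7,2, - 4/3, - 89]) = [  -  89, - 86,  -  74, - 60,-40.85, -32, - 17, - 8, - 22/5, - 4/3, 2, 50/7,  83/6,38.5, 48 , 51,85,89,99 ]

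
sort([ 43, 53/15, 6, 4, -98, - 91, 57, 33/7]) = [ -98, - 91, 53/15, 4, 33/7,6,43,57 ]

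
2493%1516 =977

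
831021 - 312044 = 518977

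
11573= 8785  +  2788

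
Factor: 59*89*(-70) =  - 367570=- 2^1 * 5^1*7^1*59^1*89^1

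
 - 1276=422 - 1698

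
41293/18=41293/18 = 2294.06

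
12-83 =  - 71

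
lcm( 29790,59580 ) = 59580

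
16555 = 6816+9739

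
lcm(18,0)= 0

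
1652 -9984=-8332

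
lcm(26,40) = 520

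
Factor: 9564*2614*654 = 16350193584 = 2^4*3^2*109^1 * 797^1*1307^1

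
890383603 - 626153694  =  264229909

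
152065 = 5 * 30413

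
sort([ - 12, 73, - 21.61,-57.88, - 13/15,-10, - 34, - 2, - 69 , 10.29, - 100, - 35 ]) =[ - 100, - 69, - 57.88, - 35, - 34,-21.61,-12, - 10, - 2, - 13/15,10.29,73] 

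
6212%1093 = 747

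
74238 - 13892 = 60346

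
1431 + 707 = 2138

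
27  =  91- 64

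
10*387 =3870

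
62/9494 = 31/4747=0.01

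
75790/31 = 75790/31=2444.84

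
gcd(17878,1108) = 2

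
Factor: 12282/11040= 2^(-4)*5^ (  -  1 )*89^1  =  89/80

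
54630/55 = 993 + 3/11 = 993.27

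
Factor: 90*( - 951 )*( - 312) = 26704080 = 2^4*3^4 * 5^1*13^1*317^1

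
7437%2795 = 1847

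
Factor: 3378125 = 5^5*23^1*47^1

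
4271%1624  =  1023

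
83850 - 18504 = 65346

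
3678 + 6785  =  10463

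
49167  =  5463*9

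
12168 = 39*312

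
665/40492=665/40492 = 0.02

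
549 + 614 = 1163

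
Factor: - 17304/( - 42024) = 7^1*17^(-1 )= 7/17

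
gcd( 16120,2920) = 40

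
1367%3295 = 1367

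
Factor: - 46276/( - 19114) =46/19  =  2^1*19^( - 1)*23^1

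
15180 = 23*660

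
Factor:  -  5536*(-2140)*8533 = 101090792320 = 2^7*5^1*7^1*23^1*53^1*107^1*173^1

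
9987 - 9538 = 449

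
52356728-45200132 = 7156596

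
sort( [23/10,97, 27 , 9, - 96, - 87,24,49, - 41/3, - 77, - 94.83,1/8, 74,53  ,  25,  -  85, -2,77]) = [ - 96 , - 94.83,-87, - 85, - 77, - 41/3,-2,1/8,23/10,9, 24,25,27,49, 53, 74,77,97 ]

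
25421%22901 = 2520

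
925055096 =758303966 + 166751130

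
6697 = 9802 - 3105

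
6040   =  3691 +2349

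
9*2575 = 23175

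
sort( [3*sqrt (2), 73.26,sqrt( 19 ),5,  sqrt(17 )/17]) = [ sqrt(17) /17,3*sqrt(2),  sqrt(19 ),5,73.26 ] 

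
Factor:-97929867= - 3^1*7^1*4663327^1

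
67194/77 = 872+50/77 = 872.65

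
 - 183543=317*(-579 )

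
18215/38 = 18215/38 = 479.34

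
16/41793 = 16/41793 = 0.00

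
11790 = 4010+7780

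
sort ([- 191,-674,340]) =[ - 674, - 191,  340 ] 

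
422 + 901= 1323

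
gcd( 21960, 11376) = 72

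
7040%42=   26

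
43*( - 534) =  - 22962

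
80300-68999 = 11301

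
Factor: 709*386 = 2^1*193^1*709^1 = 273674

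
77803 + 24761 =102564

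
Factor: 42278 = 2^1*21139^1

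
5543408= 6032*919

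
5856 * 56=327936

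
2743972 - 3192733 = -448761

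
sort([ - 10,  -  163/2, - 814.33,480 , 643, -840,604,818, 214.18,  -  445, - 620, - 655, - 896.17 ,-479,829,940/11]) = [ - 896.17, - 840,-814.33 , - 655 , -620,-479,  -  445, - 163/2 ,  -  10,940/11 , 214.18,480,604,643 , 818,829 ] 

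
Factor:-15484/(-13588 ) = 49/43=7^2*43^ ( - 1 ) 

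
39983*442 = 17672486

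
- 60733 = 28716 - 89449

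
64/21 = 3  +  1/21=3.05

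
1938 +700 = 2638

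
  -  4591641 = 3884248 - 8475889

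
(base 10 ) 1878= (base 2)11101010110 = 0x756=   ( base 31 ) 1ti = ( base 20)4DI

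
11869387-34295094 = -22425707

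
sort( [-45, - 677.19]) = [-677.19,-45]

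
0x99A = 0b100110011010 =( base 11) 1935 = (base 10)2458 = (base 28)33M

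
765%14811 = 765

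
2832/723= 3+221/241= 3.92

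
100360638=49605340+50755298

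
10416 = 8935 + 1481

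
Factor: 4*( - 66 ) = -264 = -2^3*3^1 * 11^1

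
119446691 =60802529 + 58644162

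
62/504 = 31/252 = 0.12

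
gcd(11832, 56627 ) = 17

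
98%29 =11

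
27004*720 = 19442880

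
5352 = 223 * 24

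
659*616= 405944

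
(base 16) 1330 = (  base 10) 4912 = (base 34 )48G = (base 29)5OB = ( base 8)11460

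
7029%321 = 288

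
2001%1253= 748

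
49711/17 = 49711/17 = 2924.18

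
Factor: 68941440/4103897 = 2^7 * 3^2 * 5^1 * 7^( - 2)*61^ ( - 1)*1373^( - 1) * 11969^1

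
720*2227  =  1603440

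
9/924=3/308 = 0.01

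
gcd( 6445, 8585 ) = 5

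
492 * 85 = 41820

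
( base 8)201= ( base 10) 129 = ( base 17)7A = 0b10000001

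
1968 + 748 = 2716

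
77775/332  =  77775/332= 234.26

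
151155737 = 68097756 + 83057981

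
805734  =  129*6246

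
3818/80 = 1909/40 = 47.73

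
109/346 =109/346 = 0.32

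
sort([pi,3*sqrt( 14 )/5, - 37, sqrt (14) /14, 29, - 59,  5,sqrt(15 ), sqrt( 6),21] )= [ - 59,-37, sqrt(14 ) /14,3 * sqrt( 14)/5, sqrt ( 6),pi,sqrt( 15),5, 21,29 ]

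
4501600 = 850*5296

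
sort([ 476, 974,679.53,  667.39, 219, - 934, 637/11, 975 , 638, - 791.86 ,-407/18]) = [-934, - 791.86 , - 407/18, 637/11,219, 476 , 638, 667.39,679.53, 974,975] 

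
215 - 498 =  - 283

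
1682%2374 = 1682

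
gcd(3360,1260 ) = 420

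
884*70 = 61880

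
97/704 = 97/704 = 0.14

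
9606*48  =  461088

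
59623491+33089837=92713328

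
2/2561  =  2/2561 =0.00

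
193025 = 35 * 5515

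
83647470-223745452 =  - 140097982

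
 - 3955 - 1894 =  - 5849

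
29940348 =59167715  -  29227367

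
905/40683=905/40683 = 0.02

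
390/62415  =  26/4161=0.01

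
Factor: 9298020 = 2^2*3^1*5^1 * 353^1*439^1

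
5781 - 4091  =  1690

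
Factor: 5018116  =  2^2*1254529^1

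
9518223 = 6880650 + 2637573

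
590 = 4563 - 3973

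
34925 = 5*6985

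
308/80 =77/20 = 3.85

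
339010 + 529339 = 868349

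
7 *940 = 6580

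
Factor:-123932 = -2^2*30983^1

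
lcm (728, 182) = 728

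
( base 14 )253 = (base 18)17f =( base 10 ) 465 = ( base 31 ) f0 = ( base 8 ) 721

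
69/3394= 69/3394 = 0.02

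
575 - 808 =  -233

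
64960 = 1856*35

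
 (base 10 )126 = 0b1111110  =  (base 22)5g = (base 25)51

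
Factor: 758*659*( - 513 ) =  - 2^1*3^3*19^1*379^1 *659^1= -256254786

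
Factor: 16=2^4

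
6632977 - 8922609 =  -2289632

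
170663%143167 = 27496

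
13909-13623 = 286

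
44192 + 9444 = 53636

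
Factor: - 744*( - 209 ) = 155496 =2^3*3^1*11^1*19^1*31^1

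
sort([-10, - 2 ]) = [-10, -2 ] 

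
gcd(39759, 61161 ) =87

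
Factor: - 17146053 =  - 3^3*635039^1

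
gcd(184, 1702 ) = 46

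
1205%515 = 175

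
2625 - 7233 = - 4608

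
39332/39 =1008+ 20/39 = 1008.51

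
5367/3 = 1789  =  1789.00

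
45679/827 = 45679/827 = 55.23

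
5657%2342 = 973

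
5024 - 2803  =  2221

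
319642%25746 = 10690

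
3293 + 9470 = 12763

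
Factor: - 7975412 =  - 2^2*67^1*29759^1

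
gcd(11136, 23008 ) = 32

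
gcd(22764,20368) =4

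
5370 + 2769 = 8139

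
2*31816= 63632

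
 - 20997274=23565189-44562463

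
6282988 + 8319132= 14602120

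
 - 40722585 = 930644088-971366673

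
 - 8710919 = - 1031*8449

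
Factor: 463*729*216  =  72905832 = 2^3*3^9*463^1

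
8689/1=8689 = 8689.00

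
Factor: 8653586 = 2^1*67^1*64579^1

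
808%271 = 266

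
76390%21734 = 11188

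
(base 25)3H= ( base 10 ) 92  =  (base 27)3B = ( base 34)2o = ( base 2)1011100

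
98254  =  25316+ 72938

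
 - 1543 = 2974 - 4517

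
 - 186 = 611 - 797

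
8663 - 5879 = 2784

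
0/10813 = 0 = 0.00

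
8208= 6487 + 1721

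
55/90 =11/18 = 0.61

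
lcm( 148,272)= 10064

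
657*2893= 1900701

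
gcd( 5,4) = 1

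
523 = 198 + 325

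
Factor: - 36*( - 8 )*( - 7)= -2016  =  -2^5*3^2*7^1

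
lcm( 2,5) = 10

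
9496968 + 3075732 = 12572700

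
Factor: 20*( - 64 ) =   -  1280= - 2^8*5^1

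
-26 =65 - 91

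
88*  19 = 1672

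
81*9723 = 787563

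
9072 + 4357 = 13429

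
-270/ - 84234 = 45/14039 = 0.00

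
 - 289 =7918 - 8207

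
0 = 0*254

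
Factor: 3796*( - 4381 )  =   - 2^2*13^2*73^1*337^1  =  - 16630276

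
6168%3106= 3062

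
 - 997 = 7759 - 8756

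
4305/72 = 1435/24 = 59.79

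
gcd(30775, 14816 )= 1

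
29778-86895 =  - 57117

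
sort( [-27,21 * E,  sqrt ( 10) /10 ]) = [-27,sqrt(10) /10,21*E ]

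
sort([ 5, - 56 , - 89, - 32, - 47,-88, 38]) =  [ - 89, - 88,-56, - 47, - 32,5,38 ]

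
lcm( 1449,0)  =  0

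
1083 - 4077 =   -  2994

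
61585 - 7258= 54327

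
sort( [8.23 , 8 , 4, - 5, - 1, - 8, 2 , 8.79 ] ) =[ - 8,- 5,  -  1,2 , 4, 8, 8.23,8.79]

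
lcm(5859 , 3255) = 29295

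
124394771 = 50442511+73952260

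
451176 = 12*37598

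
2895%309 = 114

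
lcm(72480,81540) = 652320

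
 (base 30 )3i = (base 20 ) 58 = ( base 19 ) 5d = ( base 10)108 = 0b1101100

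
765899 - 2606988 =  - 1841089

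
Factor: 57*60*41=140220 = 2^2*3^2*5^1*19^1*41^1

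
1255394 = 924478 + 330916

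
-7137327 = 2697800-9835127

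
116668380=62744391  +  53923989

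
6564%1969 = 657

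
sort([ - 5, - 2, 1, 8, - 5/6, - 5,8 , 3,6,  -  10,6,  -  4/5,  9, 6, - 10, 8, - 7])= [ - 10,- 10, - 7, - 5, - 5,-2, - 5/6, - 4/5,1, 3,  6,6,6,  8, 8, 8,9]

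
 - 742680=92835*( - 8)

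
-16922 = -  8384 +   -  8538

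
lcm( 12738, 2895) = 63690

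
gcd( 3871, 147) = 49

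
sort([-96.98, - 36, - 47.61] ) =[ - 96.98, - 47.61, - 36] 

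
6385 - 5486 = 899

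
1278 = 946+332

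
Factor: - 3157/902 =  - 7/2 = - 2^( - 1 )*7^1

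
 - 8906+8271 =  - 635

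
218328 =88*2481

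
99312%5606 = 4010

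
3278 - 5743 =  - 2465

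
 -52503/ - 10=52503/10 = 5250.30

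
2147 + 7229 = 9376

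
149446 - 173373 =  - 23927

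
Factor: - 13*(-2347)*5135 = 156673985 =5^1*13^2 * 79^1*2347^1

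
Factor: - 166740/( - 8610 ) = 794/41  =  2^1*41^( -1) * 397^1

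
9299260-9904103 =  - 604843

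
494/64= 7+23/32  =  7.72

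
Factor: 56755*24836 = 1409567180 = 2^2 * 5^1*7^1*887^1 * 11351^1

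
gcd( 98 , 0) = 98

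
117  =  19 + 98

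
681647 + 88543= 770190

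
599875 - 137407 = 462468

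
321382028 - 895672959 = -574290931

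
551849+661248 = 1213097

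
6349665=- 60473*( - 105)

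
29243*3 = 87729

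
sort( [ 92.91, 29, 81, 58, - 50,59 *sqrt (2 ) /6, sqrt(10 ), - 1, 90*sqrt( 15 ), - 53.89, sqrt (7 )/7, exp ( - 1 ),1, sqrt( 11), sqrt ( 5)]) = [ - 53.89 , - 50, - 1, exp(  -  1 ),sqrt( 7 )/7, 1, sqrt( 5),sqrt( 10), sqrt( 11 ), 59*sqrt( 2 ) /6,29,58,81, 92.91, 90*sqrt(15)]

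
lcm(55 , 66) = 330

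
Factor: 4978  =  2^1*  19^1 * 131^1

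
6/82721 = 6/82721 = 0.00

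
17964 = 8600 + 9364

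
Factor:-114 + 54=-60=- 2^2*3^1  *  5^1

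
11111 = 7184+3927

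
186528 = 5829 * 32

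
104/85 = 104/85 = 1.22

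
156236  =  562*278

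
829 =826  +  3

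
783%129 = 9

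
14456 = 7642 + 6814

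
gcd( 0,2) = 2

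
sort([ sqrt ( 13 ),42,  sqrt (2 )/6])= [ sqrt( 2 )/6,sqrt (13 ),42 ] 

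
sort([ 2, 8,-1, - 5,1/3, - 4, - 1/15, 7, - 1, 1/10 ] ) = [ - 5,-4, - 1, - 1,  -  1/15,1/10, 1/3, 2,7, 8]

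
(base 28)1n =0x33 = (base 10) 51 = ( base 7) 102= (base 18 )2f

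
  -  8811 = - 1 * 8811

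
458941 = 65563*7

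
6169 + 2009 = 8178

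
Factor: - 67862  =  -2^1* 33931^1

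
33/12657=11/4219  =  0.00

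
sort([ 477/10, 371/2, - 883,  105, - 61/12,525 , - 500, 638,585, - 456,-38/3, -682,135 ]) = [- 883,- 682, -500, - 456, - 38/3, - 61/12, 477/10, 105,135, 371/2,525,585,638 ]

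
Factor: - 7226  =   - 2^1*3613^1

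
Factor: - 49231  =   - 7^1 *13^1*541^1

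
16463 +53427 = 69890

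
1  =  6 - 5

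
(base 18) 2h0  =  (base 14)4c2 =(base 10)954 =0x3BA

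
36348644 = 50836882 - 14488238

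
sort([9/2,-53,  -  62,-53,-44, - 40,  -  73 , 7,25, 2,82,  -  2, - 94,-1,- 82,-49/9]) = [-94, - 82,-73,-62, - 53 , - 53, - 44, - 40,-49/9,  -  2, - 1, 2, 9/2, 7, 25, 82]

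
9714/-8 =  -  1215 + 3/4=-1214.25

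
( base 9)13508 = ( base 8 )21711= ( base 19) 1673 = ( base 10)9161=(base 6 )110225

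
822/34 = 411/17=24.18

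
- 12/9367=-12/9367 = -0.00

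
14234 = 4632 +9602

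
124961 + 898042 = 1023003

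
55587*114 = 6336918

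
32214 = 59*546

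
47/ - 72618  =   - 1 + 72571/72618=- 0.00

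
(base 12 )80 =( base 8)140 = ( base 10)96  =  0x60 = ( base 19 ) 51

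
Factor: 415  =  5^1*83^1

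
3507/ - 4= - 877 + 1/4 =- 876.75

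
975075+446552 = 1421627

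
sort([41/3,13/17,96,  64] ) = [ 13/17, 41/3,64, 96]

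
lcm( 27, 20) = 540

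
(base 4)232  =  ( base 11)42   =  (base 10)46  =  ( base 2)101110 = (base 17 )2c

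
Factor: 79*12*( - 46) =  - 43608 = - 2^3 * 3^1*23^1 * 79^1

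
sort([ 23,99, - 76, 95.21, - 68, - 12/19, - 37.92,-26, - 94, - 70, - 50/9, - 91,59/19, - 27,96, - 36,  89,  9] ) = [ - 94,-91 , - 76, - 70, - 68,-37.92,- 36, - 27 , - 26 , - 50/9, - 12/19, 59/19, 9,23,89,  95.21, 96 , 99]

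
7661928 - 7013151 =648777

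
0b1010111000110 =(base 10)5574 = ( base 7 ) 22152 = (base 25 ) 8MO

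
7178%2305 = 263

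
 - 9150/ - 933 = 9+251/311   =  9.81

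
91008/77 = 91008/77 = 1181.92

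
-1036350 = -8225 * 126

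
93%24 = 21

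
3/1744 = 3/1744 = 0.00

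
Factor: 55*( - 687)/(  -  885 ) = 2519/59 = 11^1*59^ (  -  1)*229^1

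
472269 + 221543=693812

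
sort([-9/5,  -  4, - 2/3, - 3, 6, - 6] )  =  [ -6, - 4, - 3, - 9/5,  -  2/3, 6]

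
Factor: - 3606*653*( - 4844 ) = 2^3*3^1*7^1*173^1*601^1*653^1= 11406253992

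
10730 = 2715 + 8015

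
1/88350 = 1/88350 = 0.00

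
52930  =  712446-659516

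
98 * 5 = 490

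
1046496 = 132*7928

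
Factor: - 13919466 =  - 2^1*3^1*11^1*210901^1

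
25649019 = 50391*509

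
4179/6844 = 4179/6844 = 0.61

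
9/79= 9/79 = 0.11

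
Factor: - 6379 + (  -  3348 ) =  - 71^1*137^1 = - 9727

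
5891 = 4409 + 1482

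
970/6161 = 970/6161 = 0.16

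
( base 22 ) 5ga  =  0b101011011110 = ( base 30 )32m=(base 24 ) 4jm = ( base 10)2782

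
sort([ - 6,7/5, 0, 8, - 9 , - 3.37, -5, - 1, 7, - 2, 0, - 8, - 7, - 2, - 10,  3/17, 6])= [ - 10, - 9, - 8, - 7, - 6, - 5, - 3.37,  -  2, - 2,-1, 0,  0,  3/17, 7/5,6, 7, 8]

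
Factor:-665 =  - 5^1*7^1*19^1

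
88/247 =88/247 = 0.36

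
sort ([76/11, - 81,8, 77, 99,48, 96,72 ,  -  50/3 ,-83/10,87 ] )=[ - 81, - 50/3, - 83/10, 76/11,8, 48,72,77, 87, 96, 99 ]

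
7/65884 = 1/9412 = 0.00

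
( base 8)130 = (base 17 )53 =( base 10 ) 88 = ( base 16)58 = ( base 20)48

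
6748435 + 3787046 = 10535481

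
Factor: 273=3^1 *7^1 * 13^1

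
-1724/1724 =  - 1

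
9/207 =1/23 = 0.04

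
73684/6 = 12280+2/3 = 12280.67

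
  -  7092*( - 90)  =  638280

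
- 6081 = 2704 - 8785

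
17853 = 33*541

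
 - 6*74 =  - 444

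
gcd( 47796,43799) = 7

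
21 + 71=92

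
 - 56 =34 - 90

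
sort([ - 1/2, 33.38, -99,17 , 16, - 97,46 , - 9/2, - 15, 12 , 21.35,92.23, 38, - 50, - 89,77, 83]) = [ - 99, - 97, - 89, - 50, - 15, - 9/2, - 1/2,12, 16, 17,21.35, 33.38,38,46,77 , 83,92.23 ]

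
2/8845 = 2/8845  =  0.00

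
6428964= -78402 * (-82 )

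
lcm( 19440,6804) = 136080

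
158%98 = 60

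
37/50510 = 37/50510  =  0.00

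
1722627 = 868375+854252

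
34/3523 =34/3523 = 0.01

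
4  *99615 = 398460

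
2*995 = 1990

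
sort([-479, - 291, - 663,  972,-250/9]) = [-663,-479,-291, - 250/9,972]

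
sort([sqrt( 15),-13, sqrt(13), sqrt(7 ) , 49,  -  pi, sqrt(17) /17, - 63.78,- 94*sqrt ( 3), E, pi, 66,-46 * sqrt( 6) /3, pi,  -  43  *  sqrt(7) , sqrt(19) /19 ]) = [-94*sqrt( 3),  -  43*sqrt( 7 ), - 63.78, - 46*sqrt (6 )/3, - 13, - pi, sqrt( 19)/19,sqrt( 17 ) /17, sqrt ( 7 ), E, pi, pi,  sqrt( 13 ),sqrt ( 15), 49, 66]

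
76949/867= 76949/867 = 88.75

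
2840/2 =1420  =  1420.00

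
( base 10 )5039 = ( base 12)2ABB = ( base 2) 1001110101111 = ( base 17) 1077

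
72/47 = 72/47 = 1.53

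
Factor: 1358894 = 2^1*67^1 * 10141^1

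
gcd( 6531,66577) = 7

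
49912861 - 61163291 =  - 11250430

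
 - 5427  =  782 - 6209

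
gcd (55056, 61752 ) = 744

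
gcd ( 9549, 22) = 1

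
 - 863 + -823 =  - 1686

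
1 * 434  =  434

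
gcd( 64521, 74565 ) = 9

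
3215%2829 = 386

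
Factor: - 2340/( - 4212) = 3^(-2) * 5^1 = 5/9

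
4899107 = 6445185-1546078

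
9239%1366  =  1043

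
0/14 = 0 =0.00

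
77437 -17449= 59988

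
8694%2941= 2812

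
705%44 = 1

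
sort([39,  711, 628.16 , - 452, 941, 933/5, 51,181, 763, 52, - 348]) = [ - 452,-348, 39 , 51,52,181,  933/5, 628.16, 711,763 , 941 ]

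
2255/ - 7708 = - 1 + 133/188=- 0.29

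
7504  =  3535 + 3969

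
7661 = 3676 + 3985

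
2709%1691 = 1018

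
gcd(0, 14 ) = 14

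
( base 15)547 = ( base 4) 102220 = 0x4a8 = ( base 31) 17e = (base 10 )1192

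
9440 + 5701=15141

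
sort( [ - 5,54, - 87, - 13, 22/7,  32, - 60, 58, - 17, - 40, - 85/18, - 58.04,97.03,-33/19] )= [ - 87, - 60, - 58.04, - 40,- 17 , -13 , - 5,-85/18, - 33/19, 22/7 , 32 , 54, 58 , 97.03]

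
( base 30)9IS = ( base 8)20734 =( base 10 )8668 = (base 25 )dli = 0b10000111011100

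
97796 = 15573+82223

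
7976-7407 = 569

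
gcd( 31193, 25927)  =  1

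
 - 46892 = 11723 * ( - 4)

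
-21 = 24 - 45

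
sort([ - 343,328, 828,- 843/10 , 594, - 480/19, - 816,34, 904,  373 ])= [ - 816,-343 , - 843/10, - 480/19, 34,328,373,594,828 , 904 ] 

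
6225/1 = 6225 = 6225.00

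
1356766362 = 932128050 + 424638312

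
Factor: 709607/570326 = 2^( - 1)*191^( - 1 )*1493^( -1)*709607^1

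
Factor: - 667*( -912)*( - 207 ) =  - 2^4*3^3* 19^1*23^2*29^1 = -125918928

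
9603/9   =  1067 = 1067.00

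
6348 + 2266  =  8614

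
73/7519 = 1/103 = 0.01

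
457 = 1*457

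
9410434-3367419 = 6043015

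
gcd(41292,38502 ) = 558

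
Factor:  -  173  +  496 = 17^1*19^1 = 323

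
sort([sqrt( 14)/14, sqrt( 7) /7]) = [sqrt( 14)/14, sqrt( 7)/7 ] 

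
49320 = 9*5480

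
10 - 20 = - 10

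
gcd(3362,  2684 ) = 2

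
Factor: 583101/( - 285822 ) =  - 2^(-1)*3^( -1) * 79^(- 1 )*967^1 = -  967/474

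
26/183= 26/183  =  0.14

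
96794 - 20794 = 76000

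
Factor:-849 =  - 3^1  *283^1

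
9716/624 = 2429/156 = 15.57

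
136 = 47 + 89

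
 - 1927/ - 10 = 1927/10 = 192.70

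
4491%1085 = 151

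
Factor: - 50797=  - 79^1 * 643^1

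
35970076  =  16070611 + 19899465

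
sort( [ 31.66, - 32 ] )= [ - 32, 31.66 ] 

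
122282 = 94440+27842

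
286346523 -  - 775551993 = 1061898516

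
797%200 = 197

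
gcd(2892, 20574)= 6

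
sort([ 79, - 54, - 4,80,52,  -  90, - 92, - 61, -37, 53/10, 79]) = [ - 92, - 90, - 61, - 54, - 37, - 4, 53/10,52,79, 79,80 ] 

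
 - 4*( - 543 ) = 2172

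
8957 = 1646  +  7311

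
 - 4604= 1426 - 6030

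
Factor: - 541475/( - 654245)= 5^1 * 11^2*17^( - 1)*43^( -1)  =  605/731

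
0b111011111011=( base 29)4g7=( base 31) 3UM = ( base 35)34K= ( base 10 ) 3835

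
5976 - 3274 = 2702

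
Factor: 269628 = 2^2 * 3^1 * 22469^1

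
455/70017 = 455/70017 = 0.01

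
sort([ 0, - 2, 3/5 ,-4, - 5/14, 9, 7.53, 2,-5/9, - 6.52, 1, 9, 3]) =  [ - 6.52,- 4,  -  2, - 5/9, - 5/14,0 , 3/5,1,2, 3,7.53, 9, 9]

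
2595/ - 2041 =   -  2 + 1487/2041 =- 1.27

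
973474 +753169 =1726643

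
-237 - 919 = -1156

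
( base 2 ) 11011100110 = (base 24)31e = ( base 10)1766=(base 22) 3E6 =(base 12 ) 1032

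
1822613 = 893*2041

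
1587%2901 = 1587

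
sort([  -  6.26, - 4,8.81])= [ - 6.26, - 4, 8.81 ]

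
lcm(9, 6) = 18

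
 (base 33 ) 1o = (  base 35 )1M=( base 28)21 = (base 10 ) 57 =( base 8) 71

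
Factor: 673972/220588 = 168493/55147  =  13^2*997^1*55147^( - 1)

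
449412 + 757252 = 1206664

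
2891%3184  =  2891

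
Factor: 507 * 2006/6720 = 2^( - 5 )* 5^( - 1)*7^( - 1) * 13^2 * 17^1 * 59^1 = 169507/1120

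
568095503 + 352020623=920116126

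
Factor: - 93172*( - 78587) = 7322107964 = 2^2 *89^1*883^1*23293^1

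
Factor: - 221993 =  - 73^1* 3041^1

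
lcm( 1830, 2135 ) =12810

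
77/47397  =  11/6771= 0.00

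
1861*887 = 1650707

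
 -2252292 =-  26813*84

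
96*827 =79392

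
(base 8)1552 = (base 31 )s6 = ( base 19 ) 280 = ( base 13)523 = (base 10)874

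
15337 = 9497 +5840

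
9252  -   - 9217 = 18469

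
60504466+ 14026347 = 74530813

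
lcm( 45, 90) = 90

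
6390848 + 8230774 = 14621622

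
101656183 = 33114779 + 68541404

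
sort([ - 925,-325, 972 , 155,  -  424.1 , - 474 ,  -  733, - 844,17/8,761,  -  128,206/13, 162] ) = [ - 925, - 844, - 733,- 474, - 424.1 ,-325, - 128,17/8, 206/13 , 155  ,  162, 761, 972] 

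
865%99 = 73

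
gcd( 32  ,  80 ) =16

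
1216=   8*152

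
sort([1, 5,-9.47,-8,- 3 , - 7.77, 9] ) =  [ - 9.47, - 8 , - 7.77,- 3 , 1,5,9 ]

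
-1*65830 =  - 65830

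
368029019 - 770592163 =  - 402563144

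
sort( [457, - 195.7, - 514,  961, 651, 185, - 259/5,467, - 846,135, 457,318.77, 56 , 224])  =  [-846, - 514, - 195.7, - 259/5, 56 , 135,185, 224, 318.77,457, 457,467, 651,961 ] 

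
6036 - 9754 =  - 3718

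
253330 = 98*2585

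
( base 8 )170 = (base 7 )231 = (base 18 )6C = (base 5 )440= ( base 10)120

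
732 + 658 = 1390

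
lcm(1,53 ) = 53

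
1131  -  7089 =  - 5958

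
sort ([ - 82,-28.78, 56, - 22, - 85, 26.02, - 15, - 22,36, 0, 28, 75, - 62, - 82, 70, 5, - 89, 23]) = [ - 89, - 85, - 82, - 82, - 62, - 28.78, - 22, - 22, - 15, 0,  5, 23, 26.02, 28, 36,  56,70, 75 ] 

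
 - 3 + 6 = 3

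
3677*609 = 2239293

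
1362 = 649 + 713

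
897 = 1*897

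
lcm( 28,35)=140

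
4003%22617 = 4003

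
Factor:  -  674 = - 2^1*337^1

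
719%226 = 41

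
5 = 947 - 942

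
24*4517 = 108408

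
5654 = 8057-2403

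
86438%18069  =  14162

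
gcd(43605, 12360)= 15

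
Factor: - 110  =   - 2^1*5^1*11^1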